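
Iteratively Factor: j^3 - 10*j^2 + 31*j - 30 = (j - 2)*(j^2 - 8*j + 15) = (j - 5)*(j - 2)*(j - 3)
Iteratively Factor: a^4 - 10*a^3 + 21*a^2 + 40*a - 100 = (a - 5)*(a^3 - 5*a^2 - 4*a + 20) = (a - 5)^2*(a^2 - 4) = (a - 5)^2*(a - 2)*(a + 2)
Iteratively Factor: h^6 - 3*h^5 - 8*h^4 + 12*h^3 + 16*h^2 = (h + 1)*(h^5 - 4*h^4 - 4*h^3 + 16*h^2) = (h - 4)*(h + 1)*(h^4 - 4*h^2) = (h - 4)*(h - 2)*(h + 1)*(h^3 + 2*h^2) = h*(h - 4)*(h - 2)*(h + 1)*(h^2 + 2*h) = h*(h - 4)*(h - 2)*(h + 1)*(h + 2)*(h)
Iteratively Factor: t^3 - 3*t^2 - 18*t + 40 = (t - 2)*(t^2 - t - 20) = (t - 2)*(t + 4)*(t - 5)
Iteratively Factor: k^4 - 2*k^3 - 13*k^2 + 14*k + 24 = (k + 3)*(k^3 - 5*k^2 + 2*k + 8) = (k - 4)*(k + 3)*(k^2 - k - 2) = (k - 4)*(k + 1)*(k + 3)*(k - 2)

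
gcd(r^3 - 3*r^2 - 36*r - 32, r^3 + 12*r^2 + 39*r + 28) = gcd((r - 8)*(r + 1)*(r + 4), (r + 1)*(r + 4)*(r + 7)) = r^2 + 5*r + 4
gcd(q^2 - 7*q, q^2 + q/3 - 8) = 1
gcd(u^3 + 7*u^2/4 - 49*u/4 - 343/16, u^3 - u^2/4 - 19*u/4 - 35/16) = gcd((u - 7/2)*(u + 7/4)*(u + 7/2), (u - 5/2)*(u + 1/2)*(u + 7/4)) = u + 7/4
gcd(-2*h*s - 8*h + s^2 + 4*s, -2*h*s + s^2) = -2*h + s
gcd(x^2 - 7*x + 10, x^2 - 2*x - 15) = x - 5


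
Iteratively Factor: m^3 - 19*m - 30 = (m + 2)*(m^2 - 2*m - 15) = (m - 5)*(m + 2)*(m + 3)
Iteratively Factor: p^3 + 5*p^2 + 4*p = (p + 1)*(p^2 + 4*p) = p*(p + 1)*(p + 4)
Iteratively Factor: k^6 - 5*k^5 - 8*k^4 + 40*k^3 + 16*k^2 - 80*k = (k - 2)*(k^5 - 3*k^4 - 14*k^3 + 12*k^2 + 40*k) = (k - 2)*(k + 2)*(k^4 - 5*k^3 - 4*k^2 + 20*k) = (k - 5)*(k - 2)*(k + 2)*(k^3 - 4*k) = (k - 5)*(k - 2)*(k + 2)^2*(k^2 - 2*k) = k*(k - 5)*(k - 2)*(k + 2)^2*(k - 2)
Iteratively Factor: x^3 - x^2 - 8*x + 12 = (x - 2)*(x^2 + x - 6) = (x - 2)*(x + 3)*(x - 2)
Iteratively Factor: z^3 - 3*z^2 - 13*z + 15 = (z + 3)*(z^2 - 6*z + 5) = (z - 5)*(z + 3)*(z - 1)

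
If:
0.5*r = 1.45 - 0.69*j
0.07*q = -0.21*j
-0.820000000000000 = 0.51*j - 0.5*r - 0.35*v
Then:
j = 0.291666666666667*v + 0.525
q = -0.875*v - 1.575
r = 2.1755 - 0.4025*v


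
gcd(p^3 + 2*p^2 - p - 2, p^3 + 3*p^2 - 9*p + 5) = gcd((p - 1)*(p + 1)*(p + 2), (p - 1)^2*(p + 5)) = p - 1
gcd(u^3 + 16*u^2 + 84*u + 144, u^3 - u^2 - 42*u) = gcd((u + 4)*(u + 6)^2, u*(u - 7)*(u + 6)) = u + 6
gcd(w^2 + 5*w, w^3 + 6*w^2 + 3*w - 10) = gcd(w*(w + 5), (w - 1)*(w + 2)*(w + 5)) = w + 5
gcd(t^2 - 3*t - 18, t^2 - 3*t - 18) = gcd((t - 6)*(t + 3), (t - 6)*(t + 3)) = t^2 - 3*t - 18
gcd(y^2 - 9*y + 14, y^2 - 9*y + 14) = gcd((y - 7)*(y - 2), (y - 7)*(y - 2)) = y^2 - 9*y + 14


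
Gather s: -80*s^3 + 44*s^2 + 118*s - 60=-80*s^3 + 44*s^2 + 118*s - 60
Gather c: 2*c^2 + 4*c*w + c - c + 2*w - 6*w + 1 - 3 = 2*c^2 + 4*c*w - 4*w - 2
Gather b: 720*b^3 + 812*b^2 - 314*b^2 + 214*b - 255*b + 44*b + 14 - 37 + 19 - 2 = 720*b^3 + 498*b^2 + 3*b - 6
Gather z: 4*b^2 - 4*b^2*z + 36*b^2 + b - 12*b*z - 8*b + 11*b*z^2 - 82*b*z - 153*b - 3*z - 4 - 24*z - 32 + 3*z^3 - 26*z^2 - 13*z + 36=40*b^2 - 160*b + 3*z^3 + z^2*(11*b - 26) + z*(-4*b^2 - 94*b - 40)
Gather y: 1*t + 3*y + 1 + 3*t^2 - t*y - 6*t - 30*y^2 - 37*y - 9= 3*t^2 - 5*t - 30*y^2 + y*(-t - 34) - 8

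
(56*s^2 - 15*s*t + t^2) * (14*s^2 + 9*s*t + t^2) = 784*s^4 + 294*s^3*t - 65*s^2*t^2 - 6*s*t^3 + t^4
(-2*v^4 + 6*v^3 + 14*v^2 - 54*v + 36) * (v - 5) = -2*v^5 + 16*v^4 - 16*v^3 - 124*v^2 + 306*v - 180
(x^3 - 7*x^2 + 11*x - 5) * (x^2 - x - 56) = x^5 - 8*x^4 - 38*x^3 + 376*x^2 - 611*x + 280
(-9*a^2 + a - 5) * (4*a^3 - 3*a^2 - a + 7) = -36*a^5 + 31*a^4 - 14*a^3 - 49*a^2 + 12*a - 35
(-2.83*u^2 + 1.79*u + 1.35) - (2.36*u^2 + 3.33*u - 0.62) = -5.19*u^2 - 1.54*u + 1.97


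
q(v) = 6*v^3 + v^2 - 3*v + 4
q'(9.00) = 1473.00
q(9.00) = 4432.00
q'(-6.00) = 633.00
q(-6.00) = -1238.00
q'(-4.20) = 306.12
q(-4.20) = -410.29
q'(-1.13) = 17.72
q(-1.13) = 0.01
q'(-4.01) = 278.42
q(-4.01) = -354.78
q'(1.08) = 20.16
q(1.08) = 9.48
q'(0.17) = -2.14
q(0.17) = 3.55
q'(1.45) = 37.74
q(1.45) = 20.04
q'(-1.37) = 28.04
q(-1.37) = -5.44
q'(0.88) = 12.70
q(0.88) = 6.22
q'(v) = 18*v^2 + 2*v - 3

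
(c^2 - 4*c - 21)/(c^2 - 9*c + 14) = (c + 3)/(c - 2)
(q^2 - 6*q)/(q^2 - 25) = q*(q - 6)/(q^2 - 25)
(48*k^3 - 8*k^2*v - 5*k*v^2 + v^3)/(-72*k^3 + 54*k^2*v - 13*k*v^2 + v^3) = (-12*k^2 - k*v + v^2)/(18*k^2 - 9*k*v + v^2)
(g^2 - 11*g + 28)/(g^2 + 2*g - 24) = (g - 7)/(g + 6)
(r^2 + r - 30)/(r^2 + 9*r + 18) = (r - 5)/(r + 3)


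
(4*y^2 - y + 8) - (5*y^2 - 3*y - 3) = -y^2 + 2*y + 11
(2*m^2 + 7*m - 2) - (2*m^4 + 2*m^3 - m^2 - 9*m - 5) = -2*m^4 - 2*m^3 + 3*m^2 + 16*m + 3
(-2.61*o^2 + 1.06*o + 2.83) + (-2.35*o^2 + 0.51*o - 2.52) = -4.96*o^2 + 1.57*o + 0.31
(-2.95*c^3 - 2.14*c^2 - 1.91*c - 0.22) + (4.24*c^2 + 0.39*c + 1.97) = -2.95*c^3 + 2.1*c^2 - 1.52*c + 1.75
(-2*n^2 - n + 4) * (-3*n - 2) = 6*n^3 + 7*n^2 - 10*n - 8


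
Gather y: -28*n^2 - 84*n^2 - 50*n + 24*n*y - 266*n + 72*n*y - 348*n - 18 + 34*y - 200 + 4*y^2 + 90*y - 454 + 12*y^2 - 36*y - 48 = -112*n^2 - 664*n + 16*y^2 + y*(96*n + 88) - 720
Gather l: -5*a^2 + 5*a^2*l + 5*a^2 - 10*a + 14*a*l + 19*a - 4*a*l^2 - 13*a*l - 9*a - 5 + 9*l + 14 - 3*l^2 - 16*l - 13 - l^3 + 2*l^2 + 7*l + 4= -l^3 + l^2*(-4*a - 1) + l*(5*a^2 + a)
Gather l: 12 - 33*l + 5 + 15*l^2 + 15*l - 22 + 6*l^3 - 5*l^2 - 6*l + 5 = 6*l^3 + 10*l^2 - 24*l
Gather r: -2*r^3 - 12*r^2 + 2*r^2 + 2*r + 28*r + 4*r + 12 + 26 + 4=-2*r^3 - 10*r^2 + 34*r + 42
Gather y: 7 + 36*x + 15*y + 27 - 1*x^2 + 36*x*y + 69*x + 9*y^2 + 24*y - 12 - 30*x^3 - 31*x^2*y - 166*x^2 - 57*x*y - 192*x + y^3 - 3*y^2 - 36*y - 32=-30*x^3 - 167*x^2 - 87*x + y^3 + 6*y^2 + y*(-31*x^2 - 21*x + 3) - 10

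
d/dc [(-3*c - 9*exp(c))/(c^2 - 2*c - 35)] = 3*(2*(c - 1)*(c + 3*exp(c)) + (3*exp(c) + 1)*(-c^2 + 2*c + 35))/(-c^2 + 2*c + 35)^2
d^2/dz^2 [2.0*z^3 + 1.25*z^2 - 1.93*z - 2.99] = 12.0*z + 2.5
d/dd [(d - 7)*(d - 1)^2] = 3*(d - 5)*(d - 1)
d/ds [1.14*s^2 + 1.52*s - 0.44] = 2.28*s + 1.52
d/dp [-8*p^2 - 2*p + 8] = -16*p - 2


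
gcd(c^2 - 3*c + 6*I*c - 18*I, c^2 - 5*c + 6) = c - 3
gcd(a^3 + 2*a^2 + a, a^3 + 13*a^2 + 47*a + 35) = a + 1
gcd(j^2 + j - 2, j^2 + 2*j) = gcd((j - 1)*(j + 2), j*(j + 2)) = j + 2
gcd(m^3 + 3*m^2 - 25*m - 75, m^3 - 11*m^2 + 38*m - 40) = m - 5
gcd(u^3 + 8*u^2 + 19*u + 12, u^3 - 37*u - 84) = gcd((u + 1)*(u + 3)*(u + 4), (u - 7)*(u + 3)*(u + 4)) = u^2 + 7*u + 12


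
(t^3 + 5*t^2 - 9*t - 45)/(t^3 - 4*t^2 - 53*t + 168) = (t^2 + 8*t + 15)/(t^2 - t - 56)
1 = 1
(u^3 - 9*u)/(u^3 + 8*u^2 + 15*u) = (u - 3)/(u + 5)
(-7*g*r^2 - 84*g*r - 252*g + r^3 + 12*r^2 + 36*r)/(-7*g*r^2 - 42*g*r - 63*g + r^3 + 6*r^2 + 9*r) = (r^2 + 12*r + 36)/(r^2 + 6*r + 9)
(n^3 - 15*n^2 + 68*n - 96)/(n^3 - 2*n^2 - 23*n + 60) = (n - 8)/(n + 5)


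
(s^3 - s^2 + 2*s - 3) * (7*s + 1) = 7*s^4 - 6*s^3 + 13*s^2 - 19*s - 3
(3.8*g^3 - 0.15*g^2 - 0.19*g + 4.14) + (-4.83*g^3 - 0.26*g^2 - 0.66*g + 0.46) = -1.03*g^3 - 0.41*g^2 - 0.85*g + 4.6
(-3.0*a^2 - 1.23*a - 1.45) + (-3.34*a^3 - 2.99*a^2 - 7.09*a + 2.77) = -3.34*a^3 - 5.99*a^2 - 8.32*a + 1.32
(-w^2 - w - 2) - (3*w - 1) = -w^2 - 4*w - 1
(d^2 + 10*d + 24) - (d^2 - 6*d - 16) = 16*d + 40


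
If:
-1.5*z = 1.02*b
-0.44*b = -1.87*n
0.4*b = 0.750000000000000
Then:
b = 1.88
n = 0.44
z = -1.28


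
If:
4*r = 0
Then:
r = 0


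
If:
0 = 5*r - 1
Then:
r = 1/5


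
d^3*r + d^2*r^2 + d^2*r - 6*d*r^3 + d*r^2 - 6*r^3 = (d - 2*r)*(d + 3*r)*(d*r + r)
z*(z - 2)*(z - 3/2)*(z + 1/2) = z^4 - 3*z^3 + 5*z^2/4 + 3*z/2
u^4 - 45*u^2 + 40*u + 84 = (u - 6)*(u - 2)*(u + 1)*(u + 7)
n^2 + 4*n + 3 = (n + 1)*(n + 3)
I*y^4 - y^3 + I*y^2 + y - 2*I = (y - 1)*(y - I)*(y + 2*I)*(I*y + I)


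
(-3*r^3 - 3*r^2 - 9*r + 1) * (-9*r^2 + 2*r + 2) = 27*r^5 + 21*r^4 + 69*r^3 - 33*r^2 - 16*r + 2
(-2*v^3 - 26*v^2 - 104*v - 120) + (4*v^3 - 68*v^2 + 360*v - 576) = 2*v^3 - 94*v^2 + 256*v - 696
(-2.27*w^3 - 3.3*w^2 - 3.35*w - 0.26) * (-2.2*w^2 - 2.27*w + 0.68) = 4.994*w^5 + 12.4129*w^4 + 13.3174*w^3 + 5.9325*w^2 - 1.6878*w - 0.1768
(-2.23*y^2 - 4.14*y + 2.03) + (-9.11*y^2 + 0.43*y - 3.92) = -11.34*y^2 - 3.71*y - 1.89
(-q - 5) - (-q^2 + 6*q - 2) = q^2 - 7*q - 3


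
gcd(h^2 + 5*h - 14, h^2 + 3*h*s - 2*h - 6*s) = h - 2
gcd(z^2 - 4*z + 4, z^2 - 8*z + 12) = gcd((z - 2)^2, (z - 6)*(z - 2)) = z - 2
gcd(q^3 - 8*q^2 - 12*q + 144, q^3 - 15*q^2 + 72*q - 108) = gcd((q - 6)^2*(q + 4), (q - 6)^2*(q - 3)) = q^2 - 12*q + 36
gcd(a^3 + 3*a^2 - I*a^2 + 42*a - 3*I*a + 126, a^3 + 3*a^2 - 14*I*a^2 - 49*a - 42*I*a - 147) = a^2 + a*(3 - 7*I) - 21*I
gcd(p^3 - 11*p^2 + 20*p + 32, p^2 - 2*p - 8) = p - 4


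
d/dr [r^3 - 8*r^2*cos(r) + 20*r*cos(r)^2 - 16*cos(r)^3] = 8*r^2*sin(r) + 3*r^2 - 20*r*sin(2*r) - 16*r*cos(r) + 48*sin(r)*cos(r)^2 + 20*cos(r)^2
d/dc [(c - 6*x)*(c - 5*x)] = 2*c - 11*x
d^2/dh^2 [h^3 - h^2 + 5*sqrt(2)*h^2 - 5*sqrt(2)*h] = 6*h - 2 + 10*sqrt(2)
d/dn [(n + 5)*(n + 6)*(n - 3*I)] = 3*n^2 + n*(22 - 6*I) + 30 - 33*I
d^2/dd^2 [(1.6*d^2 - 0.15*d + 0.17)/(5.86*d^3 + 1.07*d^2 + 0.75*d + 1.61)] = (109.88672*d^6 - 30.90564*d^5 + 22.217604*d^4 - 195.873066*d^3 + 6.095058*d^2 - 7.254312*d + 8.262502)/(201.230056*d^9 + 110.230116*d^8 + 97.391442*d^7 + 195.301211*d^6 + 73.034907*d^5 + 49.791192*d^4 + 53.743143*d^3 + 11.037516*d^2 + 5.832225*d + 4.173281)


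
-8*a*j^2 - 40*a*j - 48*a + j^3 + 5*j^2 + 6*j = (-8*a + j)*(j + 2)*(j + 3)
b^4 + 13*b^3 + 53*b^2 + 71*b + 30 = (b + 1)^2*(b + 5)*(b + 6)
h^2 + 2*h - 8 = (h - 2)*(h + 4)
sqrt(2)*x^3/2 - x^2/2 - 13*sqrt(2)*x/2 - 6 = (x - 3*sqrt(2))*(x + 2*sqrt(2))*(sqrt(2)*x/2 + 1/2)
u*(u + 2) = u^2 + 2*u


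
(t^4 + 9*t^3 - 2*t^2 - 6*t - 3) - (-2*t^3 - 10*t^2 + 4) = t^4 + 11*t^3 + 8*t^2 - 6*t - 7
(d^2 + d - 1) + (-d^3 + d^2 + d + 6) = -d^3 + 2*d^2 + 2*d + 5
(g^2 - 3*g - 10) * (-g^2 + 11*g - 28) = -g^4 + 14*g^3 - 51*g^2 - 26*g + 280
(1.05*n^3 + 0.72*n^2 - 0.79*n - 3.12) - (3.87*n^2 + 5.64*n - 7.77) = 1.05*n^3 - 3.15*n^2 - 6.43*n + 4.65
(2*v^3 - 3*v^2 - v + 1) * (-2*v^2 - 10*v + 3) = -4*v^5 - 14*v^4 + 38*v^3 - v^2 - 13*v + 3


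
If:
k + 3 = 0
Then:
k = -3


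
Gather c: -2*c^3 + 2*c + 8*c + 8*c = -2*c^3 + 18*c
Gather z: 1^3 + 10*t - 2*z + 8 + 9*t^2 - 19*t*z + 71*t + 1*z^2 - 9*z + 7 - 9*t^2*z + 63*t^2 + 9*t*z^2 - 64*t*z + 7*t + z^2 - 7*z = 72*t^2 + 88*t + z^2*(9*t + 2) + z*(-9*t^2 - 83*t - 18) + 16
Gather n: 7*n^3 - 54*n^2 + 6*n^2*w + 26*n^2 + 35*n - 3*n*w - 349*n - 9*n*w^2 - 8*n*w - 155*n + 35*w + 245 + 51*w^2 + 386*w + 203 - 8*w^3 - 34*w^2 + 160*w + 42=7*n^3 + n^2*(6*w - 28) + n*(-9*w^2 - 11*w - 469) - 8*w^3 + 17*w^2 + 581*w + 490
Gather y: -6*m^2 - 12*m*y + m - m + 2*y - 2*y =-6*m^2 - 12*m*y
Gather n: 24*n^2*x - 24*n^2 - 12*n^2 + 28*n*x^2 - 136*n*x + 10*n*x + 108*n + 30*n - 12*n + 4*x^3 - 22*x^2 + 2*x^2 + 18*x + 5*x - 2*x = n^2*(24*x - 36) + n*(28*x^2 - 126*x + 126) + 4*x^3 - 20*x^2 + 21*x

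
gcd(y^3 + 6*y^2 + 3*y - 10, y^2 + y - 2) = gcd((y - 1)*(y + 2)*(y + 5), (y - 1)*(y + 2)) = y^2 + y - 2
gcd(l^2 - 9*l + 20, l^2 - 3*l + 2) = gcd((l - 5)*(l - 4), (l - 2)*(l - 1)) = 1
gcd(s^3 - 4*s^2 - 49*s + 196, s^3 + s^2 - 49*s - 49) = s^2 - 49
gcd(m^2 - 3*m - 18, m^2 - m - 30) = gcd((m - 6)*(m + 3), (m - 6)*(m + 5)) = m - 6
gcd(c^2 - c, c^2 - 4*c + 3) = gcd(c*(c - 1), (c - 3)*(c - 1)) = c - 1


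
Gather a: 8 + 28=36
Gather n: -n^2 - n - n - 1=-n^2 - 2*n - 1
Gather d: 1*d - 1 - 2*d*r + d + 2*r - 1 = d*(2 - 2*r) + 2*r - 2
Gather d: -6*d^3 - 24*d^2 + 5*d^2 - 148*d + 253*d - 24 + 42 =-6*d^3 - 19*d^2 + 105*d + 18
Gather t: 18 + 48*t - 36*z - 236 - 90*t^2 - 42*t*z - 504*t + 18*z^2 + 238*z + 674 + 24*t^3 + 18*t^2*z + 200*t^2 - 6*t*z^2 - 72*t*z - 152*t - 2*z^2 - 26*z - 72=24*t^3 + t^2*(18*z + 110) + t*(-6*z^2 - 114*z - 608) + 16*z^2 + 176*z + 384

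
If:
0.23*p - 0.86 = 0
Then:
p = 3.74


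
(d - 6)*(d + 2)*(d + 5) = d^3 + d^2 - 32*d - 60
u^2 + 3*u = u*(u + 3)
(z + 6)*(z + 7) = z^2 + 13*z + 42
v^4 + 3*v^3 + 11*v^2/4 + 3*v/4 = v*(v + 1/2)*(v + 1)*(v + 3/2)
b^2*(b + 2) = b^3 + 2*b^2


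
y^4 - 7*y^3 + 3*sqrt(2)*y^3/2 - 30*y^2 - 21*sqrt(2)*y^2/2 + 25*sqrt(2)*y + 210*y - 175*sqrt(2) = (y - 7)*(y - 5*sqrt(2)/2)*(y - sqrt(2))*(y + 5*sqrt(2))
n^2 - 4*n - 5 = (n - 5)*(n + 1)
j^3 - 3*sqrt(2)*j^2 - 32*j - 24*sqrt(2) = (j - 6*sqrt(2))*(j + sqrt(2))*(j + 2*sqrt(2))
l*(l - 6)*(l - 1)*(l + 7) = l^4 - 43*l^2 + 42*l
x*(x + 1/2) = x^2 + x/2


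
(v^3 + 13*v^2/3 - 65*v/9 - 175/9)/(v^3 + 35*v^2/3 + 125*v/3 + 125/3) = (v - 7/3)/(v + 5)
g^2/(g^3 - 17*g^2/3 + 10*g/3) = 3*g/(3*g^2 - 17*g + 10)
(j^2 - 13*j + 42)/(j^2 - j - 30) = (j - 7)/(j + 5)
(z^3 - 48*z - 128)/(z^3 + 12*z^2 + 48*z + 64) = (z - 8)/(z + 4)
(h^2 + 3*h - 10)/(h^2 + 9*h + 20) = (h - 2)/(h + 4)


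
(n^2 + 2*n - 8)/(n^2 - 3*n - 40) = (-n^2 - 2*n + 8)/(-n^2 + 3*n + 40)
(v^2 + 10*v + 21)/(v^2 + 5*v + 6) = (v + 7)/(v + 2)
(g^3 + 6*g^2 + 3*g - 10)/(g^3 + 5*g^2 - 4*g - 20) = (g - 1)/(g - 2)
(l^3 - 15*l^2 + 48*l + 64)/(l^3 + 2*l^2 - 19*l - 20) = (l^2 - 16*l + 64)/(l^2 + l - 20)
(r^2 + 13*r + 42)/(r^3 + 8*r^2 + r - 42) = (r + 6)/(r^2 + r - 6)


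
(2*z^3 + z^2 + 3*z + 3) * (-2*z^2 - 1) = -4*z^5 - 2*z^4 - 8*z^3 - 7*z^2 - 3*z - 3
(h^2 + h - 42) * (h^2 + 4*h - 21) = h^4 + 5*h^3 - 59*h^2 - 189*h + 882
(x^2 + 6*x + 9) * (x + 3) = x^3 + 9*x^2 + 27*x + 27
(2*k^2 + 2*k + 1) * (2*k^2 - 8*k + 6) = 4*k^4 - 12*k^3 - 2*k^2 + 4*k + 6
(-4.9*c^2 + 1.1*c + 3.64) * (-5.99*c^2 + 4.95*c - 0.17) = 29.351*c^4 - 30.844*c^3 - 15.5256*c^2 + 17.831*c - 0.6188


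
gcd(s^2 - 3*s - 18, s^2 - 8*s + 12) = s - 6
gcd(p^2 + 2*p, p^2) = p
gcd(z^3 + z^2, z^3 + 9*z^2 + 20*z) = z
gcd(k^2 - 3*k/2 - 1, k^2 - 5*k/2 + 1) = k - 2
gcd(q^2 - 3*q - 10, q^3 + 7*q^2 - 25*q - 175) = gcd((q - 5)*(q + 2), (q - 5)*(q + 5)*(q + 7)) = q - 5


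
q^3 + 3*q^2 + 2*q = q*(q + 1)*(q + 2)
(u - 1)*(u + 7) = u^2 + 6*u - 7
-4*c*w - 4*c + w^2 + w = (-4*c + w)*(w + 1)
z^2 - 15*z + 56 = (z - 8)*(z - 7)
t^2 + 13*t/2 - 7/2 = (t - 1/2)*(t + 7)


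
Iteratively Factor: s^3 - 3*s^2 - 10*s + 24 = (s - 2)*(s^2 - s - 12) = (s - 4)*(s - 2)*(s + 3)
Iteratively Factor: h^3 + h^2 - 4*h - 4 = (h + 2)*(h^2 - h - 2) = (h - 2)*(h + 2)*(h + 1)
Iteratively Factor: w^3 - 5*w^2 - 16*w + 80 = (w + 4)*(w^2 - 9*w + 20) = (w - 5)*(w + 4)*(w - 4)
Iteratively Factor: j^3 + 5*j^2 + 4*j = (j + 4)*(j^2 + j) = j*(j + 4)*(j + 1)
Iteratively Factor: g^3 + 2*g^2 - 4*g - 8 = (g - 2)*(g^2 + 4*g + 4) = (g - 2)*(g + 2)*(g + 2)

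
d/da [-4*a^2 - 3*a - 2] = -8*a - 3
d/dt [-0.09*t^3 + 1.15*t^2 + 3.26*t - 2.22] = -0.27*t^2 + 2.3*t + 3.26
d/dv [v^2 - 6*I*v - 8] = 2*v - 6*I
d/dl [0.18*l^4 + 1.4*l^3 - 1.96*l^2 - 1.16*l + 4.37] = 0.72*l^3 + 4.2*l^2 - 3.92*l - 1.16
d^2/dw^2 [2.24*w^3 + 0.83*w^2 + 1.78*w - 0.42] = 13.44*w + 1.66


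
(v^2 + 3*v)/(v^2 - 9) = v/(v - 3)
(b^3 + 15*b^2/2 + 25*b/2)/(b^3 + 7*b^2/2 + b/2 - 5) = b*(b + 5)/(b^2 + b - 2)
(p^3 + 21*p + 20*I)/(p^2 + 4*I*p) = p - 4*I + 5/p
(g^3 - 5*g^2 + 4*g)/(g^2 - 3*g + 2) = g*(g - 4)/(g - 2)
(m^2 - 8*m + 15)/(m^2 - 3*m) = (m - 5)/m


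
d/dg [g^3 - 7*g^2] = g*(3*g - 14)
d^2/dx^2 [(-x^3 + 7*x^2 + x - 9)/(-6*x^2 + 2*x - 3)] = 2*(-134*x^3 + 1332*x^2 - 243*x - 195)/(216*x^6 - 216*x^5 + 396*x^4 - 224*x^3 + 198*x^2 - 54*x + 27)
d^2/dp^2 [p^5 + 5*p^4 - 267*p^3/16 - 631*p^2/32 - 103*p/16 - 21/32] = 20*p^3 + 60*p^2 - 801*p/8 - 631/16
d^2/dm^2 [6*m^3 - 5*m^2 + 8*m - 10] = 36*m - 10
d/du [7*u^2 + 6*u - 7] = 14*u + 6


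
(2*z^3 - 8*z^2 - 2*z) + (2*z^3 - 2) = 4*z^3 - 8*z^2 - 2*z - 2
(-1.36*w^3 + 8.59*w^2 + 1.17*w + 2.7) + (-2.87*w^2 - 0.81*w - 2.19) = -1.36*w^3 + 5.72*w^2 + 0.36*w + 0.51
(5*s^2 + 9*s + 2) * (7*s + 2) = 35*s^3 + 73*s^2 + 32*s + 4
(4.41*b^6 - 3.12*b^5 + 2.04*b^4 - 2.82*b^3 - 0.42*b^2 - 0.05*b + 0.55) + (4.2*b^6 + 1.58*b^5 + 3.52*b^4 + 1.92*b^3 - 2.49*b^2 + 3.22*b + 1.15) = 8.61*b^6 - 1.54*b^5 + 5.56*b^4 - 0.9*b^3 - 2.91*b^2 + 3.17*b + 1.7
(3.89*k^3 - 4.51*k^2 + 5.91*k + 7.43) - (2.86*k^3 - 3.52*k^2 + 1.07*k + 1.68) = 1.03*k^3 - 0.99*k^2 + 4.84*k + 5.75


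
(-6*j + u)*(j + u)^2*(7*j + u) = -42*j^4 - 83*j^3*u - 39*j^2*u^2 + 3*j*u^3 + u^4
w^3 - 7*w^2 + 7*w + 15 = (w - 5)*(w - 3)*(w + 1)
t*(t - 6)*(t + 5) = t^3 - t^2 - 30*t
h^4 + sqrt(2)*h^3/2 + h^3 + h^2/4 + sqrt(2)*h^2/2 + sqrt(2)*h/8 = h*(h + 1/2)^2*(h + sqrt(2)/2)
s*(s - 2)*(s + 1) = s^3 - s^2 - 2*s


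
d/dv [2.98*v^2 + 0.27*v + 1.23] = 5.96*v + 0.27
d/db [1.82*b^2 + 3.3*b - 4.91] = 3.64*b + 3.3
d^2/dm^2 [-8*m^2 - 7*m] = -16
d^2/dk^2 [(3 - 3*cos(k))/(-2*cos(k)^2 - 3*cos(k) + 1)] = 3*(-36*sin(k)^4*cos(k) + 22*sin(k)^4 - 34*sin(k)^2 - 19*cos(k)/2 - 9*cos(3*k)/2 + 2*cos(5*k) - 4)/(-2*sin(k)^2 + 3*cos(k) + 1)^3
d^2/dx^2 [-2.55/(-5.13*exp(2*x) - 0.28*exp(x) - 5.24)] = (2.55*(10.26*exp(x) + 0.28)*(20.52*exp(x) + 0.56)*exp(x) - (52.326*exp(x) + 0.714)*(5.13*exp(2*x) + 0.28*exp(x) + 5.24))*exp(x)/(5.13*exp(2*x) + 0.28*exp(x) + 5.24)^3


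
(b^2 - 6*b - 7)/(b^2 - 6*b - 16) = (-b^2 + 6*b + 7)/(-b^2 + 6*b + 16)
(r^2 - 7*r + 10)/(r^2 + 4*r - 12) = (r - 5)/(r + 6)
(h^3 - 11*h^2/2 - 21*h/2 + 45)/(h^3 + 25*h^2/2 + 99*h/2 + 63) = (2*h^2 - 17*h + 30)/(2*h^2 + 19*h + 42)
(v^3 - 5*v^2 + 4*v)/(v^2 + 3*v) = (v^2 - 5*v + 4)/(v + 3)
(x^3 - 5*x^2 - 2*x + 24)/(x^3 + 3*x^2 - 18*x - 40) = (x - 3)/(x + 5)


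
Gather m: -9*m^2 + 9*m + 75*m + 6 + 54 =-9*m^2 + 84*m + 60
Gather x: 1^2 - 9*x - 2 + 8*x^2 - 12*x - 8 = 8*x^2 - 21*x - 9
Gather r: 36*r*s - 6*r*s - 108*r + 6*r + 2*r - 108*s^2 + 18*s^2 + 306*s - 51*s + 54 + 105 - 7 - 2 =r*(30*s - 100) - 90*s^2 + 255*s + 150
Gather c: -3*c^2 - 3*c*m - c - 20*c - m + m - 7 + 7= -3*c^2 + c*(-3*m - 21)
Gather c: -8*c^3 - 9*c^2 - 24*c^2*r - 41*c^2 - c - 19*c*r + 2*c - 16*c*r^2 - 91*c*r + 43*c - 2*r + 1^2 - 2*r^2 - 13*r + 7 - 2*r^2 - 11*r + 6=-8*c^3 + c^2*(-24*r - 50) + c*(-16*r^2 - 110*r + 44) - 4*r^2 - 26*r + 14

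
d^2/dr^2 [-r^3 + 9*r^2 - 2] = 18 - 6*r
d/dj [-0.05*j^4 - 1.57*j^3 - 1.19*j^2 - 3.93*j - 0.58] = -0.2*j^3 - 4.71*j^2 - 2.38*j - 3.93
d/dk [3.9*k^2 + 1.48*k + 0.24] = 7.8*k + 1.48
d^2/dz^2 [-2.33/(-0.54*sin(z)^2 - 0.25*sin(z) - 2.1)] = (-2.717712*sin(z)^4 - 0.94365*sin(z)^3 + 14.499823*sin(z)^2 + 3.11055*sin(z) - 4.99319)/(0.54*sin(z)^2 + 0.25*sin(z) + 2.1)^3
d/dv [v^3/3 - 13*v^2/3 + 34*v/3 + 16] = v^2 - 26*v/3 + 34/3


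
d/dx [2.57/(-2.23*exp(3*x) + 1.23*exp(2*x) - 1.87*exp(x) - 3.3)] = (17.1933*exp(2*x) - 6.3222*exp(x) + 4.8059)*exp(x)/(2.23*exp(3*x) - 1.23*exp(2*x) + 1.87*exp(x) + 3.3)^2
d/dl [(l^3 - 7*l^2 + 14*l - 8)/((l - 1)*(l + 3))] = (l^2 + 6*l - 26)/(l^2 + 6*l + 9)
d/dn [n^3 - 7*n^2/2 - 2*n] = 3*n^2 - 7*n - 2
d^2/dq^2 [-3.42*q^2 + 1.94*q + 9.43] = -6.84000000000000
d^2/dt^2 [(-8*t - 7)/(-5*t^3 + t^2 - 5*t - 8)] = 2*((8*t + 7)*(15*t^2 - 2*t + 5)^2 + (-120*t^2 + 16*t - (8*t + 7)*(15*t - 1) - 40)*(5*t^3 - t^2 + 5*t + 8))/(5*t^3 - t^2 + 5*t + 8)^3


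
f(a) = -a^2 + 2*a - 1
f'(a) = 2 - 2*a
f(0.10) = -0.81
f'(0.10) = 1.80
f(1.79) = -0.62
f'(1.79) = -1.58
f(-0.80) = -3.24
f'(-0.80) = 3.60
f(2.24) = -1.54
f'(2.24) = -2.48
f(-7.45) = -71.40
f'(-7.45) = 16.90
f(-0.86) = -3.46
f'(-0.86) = 3.72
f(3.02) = -4.08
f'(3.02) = -4.04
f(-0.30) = -1.69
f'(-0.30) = 2.60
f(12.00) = -121.00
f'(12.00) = -22.00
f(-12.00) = -169.00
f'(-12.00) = 26.00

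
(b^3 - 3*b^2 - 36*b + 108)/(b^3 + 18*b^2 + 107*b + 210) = (b^2 - 9*b + 18)/(b^2 + 12*b + 35)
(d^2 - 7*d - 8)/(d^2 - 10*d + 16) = (d + 1)/(d - 2)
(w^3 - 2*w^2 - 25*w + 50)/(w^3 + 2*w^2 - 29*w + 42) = (w^2 - 25)/(w^2 + 4*w - 21)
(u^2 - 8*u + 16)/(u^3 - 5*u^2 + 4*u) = (u - 4)/(u*(u - 1))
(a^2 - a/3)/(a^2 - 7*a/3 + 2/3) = a/(a - 2)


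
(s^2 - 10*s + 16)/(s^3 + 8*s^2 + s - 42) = (s - 8)/(s^2 + 10*s + 21)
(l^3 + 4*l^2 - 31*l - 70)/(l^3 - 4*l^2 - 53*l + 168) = (l^2 - 3*l - 10)/(l^2 - 11*l + 24)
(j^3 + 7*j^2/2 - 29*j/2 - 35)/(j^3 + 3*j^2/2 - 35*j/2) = (j + 2)/j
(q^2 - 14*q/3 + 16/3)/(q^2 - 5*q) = (3*q^2 - 14*q + 16)/(3*q*(q - 5))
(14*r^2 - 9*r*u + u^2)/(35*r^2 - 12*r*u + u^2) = (2*r - u)/(5*r - u)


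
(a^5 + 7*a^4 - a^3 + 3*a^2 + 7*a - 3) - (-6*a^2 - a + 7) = a^5 + 7*a^4 - a^3 + 9*a^2 + 8*a - 10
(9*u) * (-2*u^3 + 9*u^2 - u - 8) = -18*u^4 + 81*u^3 - 9*u^2 - 72*u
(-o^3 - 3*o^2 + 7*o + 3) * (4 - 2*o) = 2*o^4 + 2*o^3 - 26*o^2 + 22*o + 12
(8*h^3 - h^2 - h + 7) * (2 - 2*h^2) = -16*h^5 + 2*h^4 + 18*h^3 - 16*h^2 - 2*h + 14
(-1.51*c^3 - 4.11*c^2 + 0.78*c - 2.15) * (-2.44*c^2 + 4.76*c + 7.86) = 3.6844*c^5 + 2.8408*c^4 - 33.3354*c^3 - 23.3458*c^2 - 4.1032*c - 16.899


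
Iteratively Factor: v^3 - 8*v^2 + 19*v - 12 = (v - 1)*(v^2 - 7*v + 12) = (v - 3)*(v - 1)*(v - 4)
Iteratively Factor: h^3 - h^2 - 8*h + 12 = (h + 3)*(h^2 - 4*h + 4) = (h - 2)*(h + 3)*(h - 2)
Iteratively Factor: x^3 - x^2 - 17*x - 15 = (x + 1)*(x^2 - 2*x - 15) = (x + 1)*(x + 3)*(x - 5)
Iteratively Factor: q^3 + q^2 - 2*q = (q)*(q^2 + q - 2) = q*(q - 1)*(q + 2)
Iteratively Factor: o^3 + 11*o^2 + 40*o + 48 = (o + 3)*(o^2 + 8*o + 16) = (o + 3)*(o + 4)*(o + 4)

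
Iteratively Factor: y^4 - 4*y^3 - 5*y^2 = (y)*(y^3 - 4*y^2 - 5*y) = y*(y + 1)*(y^2 - 5*y) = y^2*(y + 1)*(y - 5)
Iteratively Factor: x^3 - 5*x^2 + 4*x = (x - 1)*(x^2 - 4*x) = (x - 4)*(x - 1)*(x)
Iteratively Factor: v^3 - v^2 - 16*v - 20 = (v + 2)*(v^2 - 3*v - 10) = (v + 2)^2*(v - 5)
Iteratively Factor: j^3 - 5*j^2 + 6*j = (j - 2)*(j^2 - 3*j) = (j - 3)*(j - 2)*(j)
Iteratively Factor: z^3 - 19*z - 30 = (z - 5)*(z^2 + 5*z + 6) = (z - 5)*(z + 2)*(z + 3)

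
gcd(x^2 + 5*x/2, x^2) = x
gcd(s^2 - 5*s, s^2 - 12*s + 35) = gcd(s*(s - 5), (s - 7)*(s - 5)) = s - 5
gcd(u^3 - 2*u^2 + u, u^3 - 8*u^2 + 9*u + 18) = 1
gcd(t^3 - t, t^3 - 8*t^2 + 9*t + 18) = t + 1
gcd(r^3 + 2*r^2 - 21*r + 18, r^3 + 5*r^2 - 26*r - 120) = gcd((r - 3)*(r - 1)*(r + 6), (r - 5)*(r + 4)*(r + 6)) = r + 6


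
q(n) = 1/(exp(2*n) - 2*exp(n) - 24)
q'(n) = (-2*exp(2*n) + 2*exp(n))/(exp(2*n) - 2*exp(n) - 24)^2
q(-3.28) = -0.04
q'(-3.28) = 0.00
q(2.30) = 0.02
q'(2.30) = -0.06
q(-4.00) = -0.04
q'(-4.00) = 0.00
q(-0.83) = -0.04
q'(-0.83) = 0.00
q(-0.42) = -0.04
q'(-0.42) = 0.00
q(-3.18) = -0.04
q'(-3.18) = 0.00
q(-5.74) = -0.04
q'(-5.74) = 0.00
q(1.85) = 0.27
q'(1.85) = -4.91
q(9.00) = 0.00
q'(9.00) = 0.00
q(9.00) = 0.00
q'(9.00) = 0.00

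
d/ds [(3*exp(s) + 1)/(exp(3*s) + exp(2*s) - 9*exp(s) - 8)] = (-(3*exp(s) + 1)*(3*exp(2*s) + 2*exp(s) - 9) + 3*exp(3*s) + 3*exp(2*s) - 27*exp(s) - 24)*exp(s)/(exp(3*s) + exp(2*s) - 9*exp(s) - 8)^2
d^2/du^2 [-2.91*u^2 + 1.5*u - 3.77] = -5.82000000000000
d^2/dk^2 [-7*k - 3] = 0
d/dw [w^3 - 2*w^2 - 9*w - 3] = 3*w^2 - 4*w - 9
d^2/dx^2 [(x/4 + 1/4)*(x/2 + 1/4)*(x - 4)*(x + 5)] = 3*x^2/2 + 15*x/8 - 9/2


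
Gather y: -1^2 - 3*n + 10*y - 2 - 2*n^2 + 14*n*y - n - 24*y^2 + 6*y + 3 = -2*n^2 - 4*n - 24*y^2 + y*(14*n + 16)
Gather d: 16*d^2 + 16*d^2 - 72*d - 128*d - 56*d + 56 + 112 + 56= 32*d^2 - 256*d + 224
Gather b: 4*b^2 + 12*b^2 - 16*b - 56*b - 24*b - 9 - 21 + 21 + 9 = 16*b^2 - 96*b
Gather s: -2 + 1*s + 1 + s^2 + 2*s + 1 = s^2 + 3*s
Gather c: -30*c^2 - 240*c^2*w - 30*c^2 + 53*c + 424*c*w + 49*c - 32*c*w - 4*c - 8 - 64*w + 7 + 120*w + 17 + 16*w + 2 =c^2*(-240*w - 60) + c*(392*w + 98) + 72*w + 18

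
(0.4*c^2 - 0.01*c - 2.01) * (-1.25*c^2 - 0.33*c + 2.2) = -0.5*c^4 - 0.1195*c^3 + 3.3958*c^2 + 0.6413*c - 4.422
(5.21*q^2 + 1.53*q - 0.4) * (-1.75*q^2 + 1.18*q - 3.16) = -9.1175*q^4 + 3.4703*q^3 - 13.9582*q^2 - 5.3068*q + 1.264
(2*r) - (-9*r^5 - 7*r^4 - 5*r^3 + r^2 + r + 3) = 9*r^5 + 7*r^4 + 5*r^3 - r^2 + r - 3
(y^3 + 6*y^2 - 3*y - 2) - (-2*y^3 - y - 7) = 3*y^3 + 6*y^2 - 2*y + 5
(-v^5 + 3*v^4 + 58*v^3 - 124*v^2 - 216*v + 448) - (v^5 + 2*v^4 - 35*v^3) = -2*v^5 + v^4 + 93*v^3 - 124*v^2 - 216*v + 448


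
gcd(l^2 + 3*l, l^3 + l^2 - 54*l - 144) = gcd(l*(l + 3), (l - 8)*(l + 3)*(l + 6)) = l + 3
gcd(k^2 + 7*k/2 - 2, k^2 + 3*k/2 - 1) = k - 1/2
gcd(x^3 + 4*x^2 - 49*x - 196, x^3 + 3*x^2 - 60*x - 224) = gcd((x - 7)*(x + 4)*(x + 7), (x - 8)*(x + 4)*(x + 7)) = x^2 + 11*x + 28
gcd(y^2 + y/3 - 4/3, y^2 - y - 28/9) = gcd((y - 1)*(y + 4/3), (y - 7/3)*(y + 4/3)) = y + 4/3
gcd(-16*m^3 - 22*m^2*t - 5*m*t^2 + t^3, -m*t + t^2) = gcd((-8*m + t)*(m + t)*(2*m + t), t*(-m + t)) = 1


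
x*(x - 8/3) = x^2 - 8*x/3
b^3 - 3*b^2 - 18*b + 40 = (b - 5)*(b - 2)*(b + 4)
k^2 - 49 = (k - 7)*(k + 7)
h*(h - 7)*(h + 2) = h^3 - 5*h^2 - 14*h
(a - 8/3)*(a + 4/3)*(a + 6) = a^3 + 14*a^2/3 - 104*a/9 - 64/3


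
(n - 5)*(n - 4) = n^2 - 9*n + 20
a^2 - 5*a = a*(a - 5)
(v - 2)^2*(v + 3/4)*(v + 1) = v^4 - 9*v^3/4 - 9*v^2/4 + 4*v + 3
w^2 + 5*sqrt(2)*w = w*(w + 5*sqrt(2))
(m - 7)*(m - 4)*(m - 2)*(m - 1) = m^4 - 14*m^3 + 63*m^2 - 106*m + 56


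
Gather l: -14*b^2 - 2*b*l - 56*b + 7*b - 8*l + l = -14*b^2 - 49*b + l*(-2*b - 7)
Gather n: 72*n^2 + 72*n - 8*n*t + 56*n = 72*n^2 + n*(128 - 8*t)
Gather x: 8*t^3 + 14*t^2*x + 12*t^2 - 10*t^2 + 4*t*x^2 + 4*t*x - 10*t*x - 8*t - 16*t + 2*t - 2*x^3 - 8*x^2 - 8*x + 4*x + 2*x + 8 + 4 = 8*t^3 + 2*t^2 - 22*t - 2*x^3 + x^2*(4*t - 8) + x*(14*t^2 - 6*t - 2) + 12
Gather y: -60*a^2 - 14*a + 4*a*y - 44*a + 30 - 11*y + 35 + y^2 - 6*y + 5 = -60*a^2 - 58*a + y^2 + y*(4*a - 17) + 70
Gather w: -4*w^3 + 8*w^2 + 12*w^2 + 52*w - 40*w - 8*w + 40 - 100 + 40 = -4*w^3 + 20*w^2 + 4*w - 20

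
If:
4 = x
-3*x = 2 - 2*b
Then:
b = 7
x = 4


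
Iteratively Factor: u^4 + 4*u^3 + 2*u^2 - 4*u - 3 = (u + 3)*(u^3 + u^2 - u - 1) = (u + 1)*(u + 3)*(u^2 - 1) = (u - 1)*(u + 1)*(u + 3)*(u + 1)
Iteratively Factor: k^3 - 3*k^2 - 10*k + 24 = (k - 4)*(k^2 + k - 6) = (k - 4)*(k + 3)*(k - 2)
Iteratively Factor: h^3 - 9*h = (h)*(h^2 - 9) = h*(h + 3)*(h - 3)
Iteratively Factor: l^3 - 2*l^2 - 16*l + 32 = (l - 2)*(l^2 - 16) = (l - 2)*(l + 4)*(l - 4)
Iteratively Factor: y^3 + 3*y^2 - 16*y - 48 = (y - 4)*(y^2 + 7*y + 12) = (y - 4)*(y + 4)*(y + 3)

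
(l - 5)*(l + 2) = l^2 - 3*l - 10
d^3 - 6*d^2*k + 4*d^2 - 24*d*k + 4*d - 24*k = (d + 2)^2*(d - 6*k)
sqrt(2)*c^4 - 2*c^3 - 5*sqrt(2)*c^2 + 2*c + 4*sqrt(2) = (c - 1)*(c - 2*sqrt(2))*(c + sqrt(2))*(sqrt(2)*c + sqrt(2))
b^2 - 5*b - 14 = (b - 7)*(b + 2)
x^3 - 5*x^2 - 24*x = x*(x - 8)*(x + 3)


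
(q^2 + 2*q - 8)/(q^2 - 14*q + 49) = (q^2 + 2*q - 8)/(q^2 - 14*q + 49)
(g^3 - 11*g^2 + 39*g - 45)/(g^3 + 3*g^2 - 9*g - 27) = (g^2 - 8*g + 15)/(g^2 + 6*g + 9)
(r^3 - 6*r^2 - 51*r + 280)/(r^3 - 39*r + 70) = (r - 8)/(r - 2)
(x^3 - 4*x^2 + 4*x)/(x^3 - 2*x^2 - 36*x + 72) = x*(x - 2)/(x^2 - 36)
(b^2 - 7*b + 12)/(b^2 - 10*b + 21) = (b - 4)/(b - 7)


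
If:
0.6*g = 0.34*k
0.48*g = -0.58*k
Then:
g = 0.00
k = 0.00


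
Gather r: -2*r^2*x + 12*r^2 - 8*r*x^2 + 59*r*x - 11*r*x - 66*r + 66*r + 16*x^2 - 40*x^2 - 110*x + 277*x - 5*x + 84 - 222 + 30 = r^2*(12 - 2*x) + r*(-8*x^2 + 48*x) - 24*x^2 + 162*x - 108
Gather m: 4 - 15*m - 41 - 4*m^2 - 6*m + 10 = -4*m^2 - 21*m - 27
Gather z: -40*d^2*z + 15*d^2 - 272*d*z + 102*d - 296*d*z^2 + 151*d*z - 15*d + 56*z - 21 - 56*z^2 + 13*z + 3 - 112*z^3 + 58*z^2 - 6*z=15*d^2 + 87*d - 112*z^3 + z^2*(2 - 296*d) + z*(-40*d^2 - 121*d + 63) - 18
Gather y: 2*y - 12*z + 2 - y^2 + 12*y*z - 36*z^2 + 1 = -y^2 + y*(12*z + 2) - 36*z^2 - 12*z + 3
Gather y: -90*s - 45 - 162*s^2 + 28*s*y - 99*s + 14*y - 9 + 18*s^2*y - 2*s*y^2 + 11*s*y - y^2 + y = -162*s^2 - 189*s + y^2*(-2*s - 1) + y*(18*s^2 + 39*s + 15) - 54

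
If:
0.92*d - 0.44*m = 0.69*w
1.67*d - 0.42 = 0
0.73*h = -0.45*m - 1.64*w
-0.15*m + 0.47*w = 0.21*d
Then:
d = 0.25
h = -0.56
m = 0.23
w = 0.19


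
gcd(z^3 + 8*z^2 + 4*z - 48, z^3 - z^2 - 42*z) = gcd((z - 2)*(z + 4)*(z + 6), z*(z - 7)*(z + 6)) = z + 6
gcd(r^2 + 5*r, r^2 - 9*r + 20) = 1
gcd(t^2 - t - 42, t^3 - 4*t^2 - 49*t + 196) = t - 7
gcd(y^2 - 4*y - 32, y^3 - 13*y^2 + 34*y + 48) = y - 8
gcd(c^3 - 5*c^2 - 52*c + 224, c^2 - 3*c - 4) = c - 4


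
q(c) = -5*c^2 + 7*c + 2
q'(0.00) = 7.00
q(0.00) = 2.00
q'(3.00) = -23.00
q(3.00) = -22.00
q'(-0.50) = 12.00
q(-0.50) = -2.75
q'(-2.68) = 33.80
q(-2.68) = -52.67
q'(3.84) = -31.40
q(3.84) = -44.85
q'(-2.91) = 36.10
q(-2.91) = -60.71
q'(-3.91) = 46.10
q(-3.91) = -101.81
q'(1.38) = -6.80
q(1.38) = 2.14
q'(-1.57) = 22.70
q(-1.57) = -21.31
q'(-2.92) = 36.20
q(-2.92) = -61.07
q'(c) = 7 - 10*c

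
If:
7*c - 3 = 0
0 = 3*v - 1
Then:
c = 3/7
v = 1/3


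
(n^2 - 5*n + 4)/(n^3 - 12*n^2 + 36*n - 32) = (n^2 - 5*n + 4)/(n^3 - 12*n^2 + 36*n - 32)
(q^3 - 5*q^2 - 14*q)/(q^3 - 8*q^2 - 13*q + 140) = q*(q + 2)/(q^2 - q - 20)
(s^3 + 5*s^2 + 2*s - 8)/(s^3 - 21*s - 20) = (s^2 + s - 2)/(s^2 - 4*s - 5)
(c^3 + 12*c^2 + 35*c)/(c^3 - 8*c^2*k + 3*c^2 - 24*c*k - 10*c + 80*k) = c*(c + 7)/(c^2 - 8*c*k - 2*c + 16*k)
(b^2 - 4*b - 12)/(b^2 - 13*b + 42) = (b + 2)/(b - 7)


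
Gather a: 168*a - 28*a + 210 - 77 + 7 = 140*a + 140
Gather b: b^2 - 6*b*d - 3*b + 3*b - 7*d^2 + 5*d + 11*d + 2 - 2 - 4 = b^2 - 6*b*d - 7*d^2 + 16*d - 4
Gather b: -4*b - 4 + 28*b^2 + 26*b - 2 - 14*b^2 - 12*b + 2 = 14*b^2 + 10*b - 4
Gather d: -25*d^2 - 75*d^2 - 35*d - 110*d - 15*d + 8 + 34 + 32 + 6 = -100*d^2 - 160*d + 80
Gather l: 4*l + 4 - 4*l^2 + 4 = -4*l^2 + 4*l + 8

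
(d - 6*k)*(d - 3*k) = d^2 - 9*d*k + 18*k^2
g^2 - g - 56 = (g - 8)*(g + 7)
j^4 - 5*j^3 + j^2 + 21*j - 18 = (j - 3)^2*(j - 1)*(j + 2)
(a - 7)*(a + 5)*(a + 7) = a^3 + 5*a^2 - 49*a - 245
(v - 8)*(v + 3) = v^2 - 5*v - 24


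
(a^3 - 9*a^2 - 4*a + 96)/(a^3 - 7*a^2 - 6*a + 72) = (a - 8)/(a - 6)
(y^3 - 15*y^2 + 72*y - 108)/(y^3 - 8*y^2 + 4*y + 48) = (y^2 - 9*y + 18)/(y^2 - 2*y - 8)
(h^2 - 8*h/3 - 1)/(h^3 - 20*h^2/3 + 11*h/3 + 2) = (h - 3)/(h^2 - 7*h + 6)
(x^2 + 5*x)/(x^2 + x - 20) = x/(x - 4)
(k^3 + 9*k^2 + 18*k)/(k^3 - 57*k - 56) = k*(k^2 + 9*k + 18)/(k^3 - 57*k - 56)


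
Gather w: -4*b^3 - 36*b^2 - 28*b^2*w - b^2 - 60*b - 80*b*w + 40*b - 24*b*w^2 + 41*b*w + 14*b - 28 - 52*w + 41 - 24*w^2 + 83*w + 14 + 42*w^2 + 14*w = -4*b^3 - 37*b^2 - 6*b + w^2*(18 - 24*b) + w*(-28*b^2 - 39*b + 45) + 27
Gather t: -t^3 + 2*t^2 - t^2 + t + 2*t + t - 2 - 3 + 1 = -t^3 + t^2 + 4*t - 4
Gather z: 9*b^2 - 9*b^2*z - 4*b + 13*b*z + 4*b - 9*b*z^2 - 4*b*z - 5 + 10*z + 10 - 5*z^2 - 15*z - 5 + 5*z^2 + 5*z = 9*b^2 - 9*b*z^2 + z*(-9*b^2 + 9*b)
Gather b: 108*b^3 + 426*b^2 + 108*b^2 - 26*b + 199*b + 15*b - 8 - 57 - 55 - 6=108*b^3 + 534*b^2 + 188*b - 126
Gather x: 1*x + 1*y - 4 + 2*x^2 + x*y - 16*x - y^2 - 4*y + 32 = 2*x^2 + x*(y - 15) - y^2 - 3*y + 28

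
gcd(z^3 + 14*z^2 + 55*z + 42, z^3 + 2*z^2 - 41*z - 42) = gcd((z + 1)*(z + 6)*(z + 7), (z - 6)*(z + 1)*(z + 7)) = z^2 + 8*z + 7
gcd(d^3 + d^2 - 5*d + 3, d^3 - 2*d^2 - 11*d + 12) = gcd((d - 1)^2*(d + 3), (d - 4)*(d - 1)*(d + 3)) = d^2 + 2*d - 3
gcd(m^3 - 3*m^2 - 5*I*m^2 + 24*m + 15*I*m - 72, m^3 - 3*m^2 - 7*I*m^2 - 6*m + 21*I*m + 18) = m - 3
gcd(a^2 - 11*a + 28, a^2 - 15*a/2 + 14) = a - 4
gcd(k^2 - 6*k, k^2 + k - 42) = k - 6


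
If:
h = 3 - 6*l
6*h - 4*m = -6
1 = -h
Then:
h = -1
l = 2/3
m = 0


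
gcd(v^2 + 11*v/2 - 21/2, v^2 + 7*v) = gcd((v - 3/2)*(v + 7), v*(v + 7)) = v + 7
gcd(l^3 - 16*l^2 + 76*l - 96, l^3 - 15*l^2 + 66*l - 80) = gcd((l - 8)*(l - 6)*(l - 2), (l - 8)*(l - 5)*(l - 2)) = l^2 - 10*l + 16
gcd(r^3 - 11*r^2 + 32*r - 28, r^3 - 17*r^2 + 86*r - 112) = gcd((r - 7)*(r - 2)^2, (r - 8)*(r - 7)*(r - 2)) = r^2 - 9*r + 14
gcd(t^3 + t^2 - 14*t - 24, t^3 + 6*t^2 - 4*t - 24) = t + 2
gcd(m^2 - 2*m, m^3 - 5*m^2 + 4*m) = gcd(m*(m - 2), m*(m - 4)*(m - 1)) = m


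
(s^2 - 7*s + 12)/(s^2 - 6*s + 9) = (s - 4)/(s - 3)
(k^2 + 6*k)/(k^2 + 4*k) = (k + 6)/(k + 4)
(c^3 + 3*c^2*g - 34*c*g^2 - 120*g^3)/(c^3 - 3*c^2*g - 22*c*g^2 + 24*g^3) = (c + 5*g)/(c - g)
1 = 1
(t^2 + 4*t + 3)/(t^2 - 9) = (t + 1)/(t - 3)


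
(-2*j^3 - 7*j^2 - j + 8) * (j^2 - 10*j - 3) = -2*j^5 + 13*j^4 + 75*j^3 + 39*j^2 - 77*j - 24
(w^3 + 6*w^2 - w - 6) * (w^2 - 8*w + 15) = w^5 - 2*w^4 - 34*w^3 + 92*w^2 + 33*w - 90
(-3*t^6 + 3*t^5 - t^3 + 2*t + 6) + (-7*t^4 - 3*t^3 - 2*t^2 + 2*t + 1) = -3*t^6 + 3*t^5 - 7*t^4 - 4*t^3 - 2*t^2 + 4*t + 7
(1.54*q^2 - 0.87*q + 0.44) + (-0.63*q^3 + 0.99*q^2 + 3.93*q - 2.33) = -0.63*q^3 + 2.53*q^2 + 3.06*q - 1.89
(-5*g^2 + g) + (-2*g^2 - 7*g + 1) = -7*g^2 - 6*g + 1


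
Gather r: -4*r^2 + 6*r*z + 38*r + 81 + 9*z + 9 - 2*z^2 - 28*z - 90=-4*r^2 + r*(6*z + 38) - 2*z^2 - 19*z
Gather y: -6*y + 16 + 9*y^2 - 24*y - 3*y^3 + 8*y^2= -3*y^3 + 17*y^2 - 30*y + 16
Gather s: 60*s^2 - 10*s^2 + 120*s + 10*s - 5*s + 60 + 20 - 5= 50*s^2 + 125*s + 75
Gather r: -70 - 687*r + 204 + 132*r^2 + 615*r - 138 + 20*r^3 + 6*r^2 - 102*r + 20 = 20*r^3 + 138*r^2 - 174*r + 16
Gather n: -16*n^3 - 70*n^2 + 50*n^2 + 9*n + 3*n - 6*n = -16*n^3 - 20*n^2 + 6*n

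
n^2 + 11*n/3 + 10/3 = (n + 5/3)*(n + 2)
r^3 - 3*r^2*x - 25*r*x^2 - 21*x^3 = (r - 7*x)*(r + x)*(r + 3*x)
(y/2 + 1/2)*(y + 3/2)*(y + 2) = y^3/2 + 9*y^2/4 + 13*y/4 + 3/2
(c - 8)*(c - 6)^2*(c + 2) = c^4 - 18*c^3 + 92*c^2 - 24*c - 576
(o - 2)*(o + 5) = o^2 + 3*o - 10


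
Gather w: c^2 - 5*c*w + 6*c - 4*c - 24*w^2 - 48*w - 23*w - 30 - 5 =c^2 + 2*c - 24*w^2 + w*(-5*c - 71) - 35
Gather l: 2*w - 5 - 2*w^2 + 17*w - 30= -2*w^2 + 19*w - 35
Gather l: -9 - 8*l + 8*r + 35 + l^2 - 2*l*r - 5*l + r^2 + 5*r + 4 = l^2 + l*(-2*r - 13) + r^2 + 13*r + 30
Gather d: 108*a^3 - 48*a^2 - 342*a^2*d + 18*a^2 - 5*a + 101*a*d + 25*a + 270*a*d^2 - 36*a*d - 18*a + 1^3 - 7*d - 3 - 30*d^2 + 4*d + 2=108*a^3 - 30*a^2 + 2*a + d^2*(270*a - 30) + d*(-342*a^2 + 65*a - 3)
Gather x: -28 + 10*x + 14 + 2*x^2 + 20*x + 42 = 2*x^2 + 30*x + 28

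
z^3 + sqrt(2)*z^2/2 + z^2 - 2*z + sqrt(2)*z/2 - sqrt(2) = (z - 1)*(z + 2)*(z + sqrt(2)/2)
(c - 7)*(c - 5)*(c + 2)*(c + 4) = c^4 - 6*c^3 - 29*c^2 + 114*c + 280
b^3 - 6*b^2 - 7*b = b*(b - 7)*(b + 1)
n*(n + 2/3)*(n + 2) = n^3 + 8*n^2/3 + 4*n/3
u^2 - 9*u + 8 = (u - 8)*(u - 1)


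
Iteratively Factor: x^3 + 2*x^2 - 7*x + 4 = (x + 4)*(x^2 - 2*x + 1) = (x - 1)*(x + 4)*(x - 1)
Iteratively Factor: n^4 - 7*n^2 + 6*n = (n)*(n^3 - 7*n + 6) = n*(n - 1)*(n^2 + n - 6) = n*(n - 1)*(n + 3)*(n - 2)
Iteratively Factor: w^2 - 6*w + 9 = (w - 3)*(w - 3)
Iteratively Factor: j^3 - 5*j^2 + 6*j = (j)*(j^2 - 5*j + 6) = j*(j - 2)*(j - 3)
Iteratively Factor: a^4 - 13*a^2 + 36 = (a + 2)*(a^3 - 2*a^2 - 9*a + 18) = (a + 2)*(a + 3)*(a^2 - 5*a + 6) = (a - 2)*(a + 2)*(a + 3)*(a - 3)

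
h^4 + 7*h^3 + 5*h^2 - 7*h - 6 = (h - 1)*(h + 1)^2*(h + 6)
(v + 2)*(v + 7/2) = v^2 + 11*v/2 + 7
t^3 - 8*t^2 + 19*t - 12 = (t - 4)*(t - 3)*(t - 1)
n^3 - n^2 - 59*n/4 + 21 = (n - 7/2)*(n - 3/2)*(n + 4)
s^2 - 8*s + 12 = (s - 6)*(s - 2)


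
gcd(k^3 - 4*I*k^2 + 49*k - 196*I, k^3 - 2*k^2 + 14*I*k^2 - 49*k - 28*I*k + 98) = k + 7*I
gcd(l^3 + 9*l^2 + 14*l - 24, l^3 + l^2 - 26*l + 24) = l^2 + 5*l - 6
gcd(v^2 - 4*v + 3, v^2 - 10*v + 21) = v - 3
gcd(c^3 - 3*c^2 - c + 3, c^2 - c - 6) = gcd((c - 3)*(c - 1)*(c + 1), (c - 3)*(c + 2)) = c - 3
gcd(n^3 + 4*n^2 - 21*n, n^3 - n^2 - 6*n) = n^2 - 3*n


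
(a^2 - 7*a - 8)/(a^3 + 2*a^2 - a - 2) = (a - 8)/(a^2 + a - 2)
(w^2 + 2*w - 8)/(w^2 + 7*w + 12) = (w - 2)/(w + 3)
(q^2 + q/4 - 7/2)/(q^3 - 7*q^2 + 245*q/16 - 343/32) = 8*(q + 2)/(8*q^2 - 42*q + 49)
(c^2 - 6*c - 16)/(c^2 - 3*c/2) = 2*(c^2 - 6*c - 16)/(c*(2*c - 3))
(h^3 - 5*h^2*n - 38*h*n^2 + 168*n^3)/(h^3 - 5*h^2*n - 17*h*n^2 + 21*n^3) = (h^2 + 2*h*n - 24*n^2)/(h^2 + 2*h*n - 3*n^2)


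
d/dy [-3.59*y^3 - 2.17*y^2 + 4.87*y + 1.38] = -10.77*y^2 - 4.34*y + 4.87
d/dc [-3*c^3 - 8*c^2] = c*(-9*c - 16)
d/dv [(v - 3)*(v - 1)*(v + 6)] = 3*v^2 + 4*v - 21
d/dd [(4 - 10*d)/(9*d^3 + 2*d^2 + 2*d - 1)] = 2*(90*d^3 - 44*d^2 - 8*d + 1)/(81*d^6 + 36*d^5 + 40*d^4 - 10*d^3 - 4*d + 1)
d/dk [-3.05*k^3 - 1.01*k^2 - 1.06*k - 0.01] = -9.15*k^2 - 2.02*k - 1.06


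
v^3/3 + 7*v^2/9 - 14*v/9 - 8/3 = (v/3 + 1)*(v - 2)*(v + 4/3)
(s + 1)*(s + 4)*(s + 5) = s^3 + 10*s^2 + 29*s + 20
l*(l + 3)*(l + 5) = l^3 + 8*l^2 + 15*l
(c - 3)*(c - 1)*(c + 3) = c^3 - c^2 - 9*c + 9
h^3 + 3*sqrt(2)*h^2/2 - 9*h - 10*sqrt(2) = (h - 2*sqrt(2))*(h + sqrt(2))*(h + 5*sqrt(2)/2)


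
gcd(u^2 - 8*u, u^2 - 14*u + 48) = u - 8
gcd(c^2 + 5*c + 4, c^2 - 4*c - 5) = c + 1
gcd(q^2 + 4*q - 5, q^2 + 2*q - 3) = q - 1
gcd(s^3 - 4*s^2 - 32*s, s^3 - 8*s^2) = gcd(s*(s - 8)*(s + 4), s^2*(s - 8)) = s^2 - 8*s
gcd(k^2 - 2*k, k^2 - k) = k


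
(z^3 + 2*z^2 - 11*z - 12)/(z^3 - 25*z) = (z^3 + 2*z^2 - 11*z - 12)/(z*(z^2 - 25))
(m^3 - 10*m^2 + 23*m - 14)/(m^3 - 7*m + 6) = (m - 7)/(m + 3)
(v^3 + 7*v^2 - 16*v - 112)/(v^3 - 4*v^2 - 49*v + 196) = (v + 4)/(v - 7)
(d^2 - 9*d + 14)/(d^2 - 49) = (d - 2)/(d + 7)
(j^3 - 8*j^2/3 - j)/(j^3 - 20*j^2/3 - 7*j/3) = (j - 3)/(j - 7)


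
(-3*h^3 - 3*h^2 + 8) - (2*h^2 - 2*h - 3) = -3*h^3 - 5*h^2 + 2*h + 11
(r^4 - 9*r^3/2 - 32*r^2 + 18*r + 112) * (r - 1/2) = r^5 - 5*r^4 - 119*r^3/4 + 34*r^2 + 103*r - 56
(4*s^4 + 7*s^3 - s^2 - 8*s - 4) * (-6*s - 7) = -24*s^5 - 70*s^4 - 43*s^3 + 55*s^2 + 80*s + 28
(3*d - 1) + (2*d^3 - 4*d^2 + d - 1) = 2*d^3 - 4*d^2 + 4*d - 2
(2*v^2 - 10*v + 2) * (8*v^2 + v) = 16*v^4 - 78*v^3 + 6*v^2 + 2*v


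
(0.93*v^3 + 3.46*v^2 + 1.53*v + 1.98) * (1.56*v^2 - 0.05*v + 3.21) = 1.4508*v^5 + 5.3511*v^4 + 5.1991*v^3 + 14.1189*v^2 + 4.8123*v + 6.3558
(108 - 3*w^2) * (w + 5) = -3*w^3 - 15*w^2 + 108*w + 540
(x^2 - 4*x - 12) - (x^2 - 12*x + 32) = 8*x - 44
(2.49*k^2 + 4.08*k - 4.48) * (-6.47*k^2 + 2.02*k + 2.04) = -16.1103*k^4 - 21.3678*k^3 + 42.3068*k^2 - 0.726400000000002*k - 9.1392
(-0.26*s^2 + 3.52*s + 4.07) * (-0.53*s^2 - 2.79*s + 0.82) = 0.1378*s^4 - 1.1402*s^3 - 12.1911*s^2 - 8.4689*s + 3.3374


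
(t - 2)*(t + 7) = t^2 + 5*t - 14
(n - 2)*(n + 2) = n^2 - 4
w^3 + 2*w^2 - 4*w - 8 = (w - 2)*(w + 2)^2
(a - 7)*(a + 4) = a^2 - 3*a - 28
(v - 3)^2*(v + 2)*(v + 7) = v^4 + 3*v^3 - 31*v^2 - 3*v + 126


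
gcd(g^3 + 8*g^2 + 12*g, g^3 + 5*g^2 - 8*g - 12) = g + 6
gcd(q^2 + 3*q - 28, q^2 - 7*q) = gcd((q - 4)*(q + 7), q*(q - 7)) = 1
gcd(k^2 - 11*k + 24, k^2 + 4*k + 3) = 1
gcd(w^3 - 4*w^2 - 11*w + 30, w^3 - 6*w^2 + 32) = 1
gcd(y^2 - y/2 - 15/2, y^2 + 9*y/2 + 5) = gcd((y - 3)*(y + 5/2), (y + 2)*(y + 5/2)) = y + 5/2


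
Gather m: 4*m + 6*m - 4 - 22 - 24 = 10*m - 50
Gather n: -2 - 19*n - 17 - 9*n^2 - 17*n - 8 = -9*n^2 - 36*n - 27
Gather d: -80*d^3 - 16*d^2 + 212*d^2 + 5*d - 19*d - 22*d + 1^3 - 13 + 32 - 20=-80*d^3 + 196*d^2 - 36*d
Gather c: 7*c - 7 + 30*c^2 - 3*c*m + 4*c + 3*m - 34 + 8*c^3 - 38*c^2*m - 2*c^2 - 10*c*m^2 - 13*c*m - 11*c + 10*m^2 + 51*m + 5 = 8*c^3 + c^2*(28 - 38*m) + c*(-10*m^2 - 16*m) + 10*m^2 + 54*m - 36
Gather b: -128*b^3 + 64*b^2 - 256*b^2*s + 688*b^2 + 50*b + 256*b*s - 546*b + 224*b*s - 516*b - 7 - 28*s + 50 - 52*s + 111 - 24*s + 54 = -128*b^3 + b^2*(752 - 256*s) + b*(480*s - 1012) - 104*s + 208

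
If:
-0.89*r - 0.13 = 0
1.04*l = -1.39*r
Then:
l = 0.20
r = -0.15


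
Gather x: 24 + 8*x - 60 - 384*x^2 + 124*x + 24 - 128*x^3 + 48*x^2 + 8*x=-128*x^3 - 336*x^2 + 140*x - 12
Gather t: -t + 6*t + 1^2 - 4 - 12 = 5*t - 15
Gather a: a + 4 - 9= a - 5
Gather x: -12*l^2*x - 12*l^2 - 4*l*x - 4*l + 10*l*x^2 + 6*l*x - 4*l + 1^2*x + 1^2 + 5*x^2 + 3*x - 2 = -12*l^2 - 8*l + x^2*(10*l + 5) + x*(-12*l^2 + 2*l + 4) - 1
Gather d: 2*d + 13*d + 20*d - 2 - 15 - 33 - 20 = 35*d - 70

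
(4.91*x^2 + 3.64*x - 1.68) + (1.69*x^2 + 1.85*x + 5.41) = 6.6*x^2 + 5.49*x + 3.73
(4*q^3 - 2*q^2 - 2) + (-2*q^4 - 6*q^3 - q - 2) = -2*q^4 - 2*q^3 - 2*q^2 - q - 4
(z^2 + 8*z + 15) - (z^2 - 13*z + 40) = 21*z - 25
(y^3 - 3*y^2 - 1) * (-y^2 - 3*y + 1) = -y^5 + 10*y^3 - 2*y^2 + 3*y - 1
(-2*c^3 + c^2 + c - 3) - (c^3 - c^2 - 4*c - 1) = -3*c^3 + 2*c^2 + 5*c - 2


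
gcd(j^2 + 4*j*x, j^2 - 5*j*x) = j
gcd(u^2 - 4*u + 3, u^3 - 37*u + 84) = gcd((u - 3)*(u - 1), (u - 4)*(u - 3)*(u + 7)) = u - 3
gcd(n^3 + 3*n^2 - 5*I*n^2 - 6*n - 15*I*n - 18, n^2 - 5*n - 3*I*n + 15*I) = n - 3*I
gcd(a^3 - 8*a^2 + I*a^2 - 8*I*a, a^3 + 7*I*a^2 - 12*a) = a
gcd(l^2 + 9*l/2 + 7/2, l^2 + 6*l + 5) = l + 1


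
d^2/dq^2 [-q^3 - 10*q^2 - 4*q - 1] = -6*q - 20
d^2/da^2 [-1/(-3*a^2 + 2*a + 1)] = 2*(9*a^2 - 6*a - 4*(3*a - 1)^2 - 3)/(-3*a^2 + 2*a + 1)^3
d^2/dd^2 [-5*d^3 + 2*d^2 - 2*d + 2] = 4 - 30*d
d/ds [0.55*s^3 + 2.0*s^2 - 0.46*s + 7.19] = 1.65*s^2 + 4.0*s - 0.46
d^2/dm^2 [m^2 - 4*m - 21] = 2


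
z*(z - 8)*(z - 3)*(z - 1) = z^4 - 12*z^3 + 35*z^2 - 24*z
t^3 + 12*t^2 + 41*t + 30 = (t + 1)*(t + 5)*(t + 6)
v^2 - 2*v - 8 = (v - 4)*(v + 2)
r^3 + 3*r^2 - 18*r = r*(r - 3)*(r + 6)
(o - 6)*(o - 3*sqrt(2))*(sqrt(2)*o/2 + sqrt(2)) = sqrt(2)*o^3/2 - 3*o^2 - 2*sqrt(2)*o^2 - 6*sqrt(2)*o + 12*o + 36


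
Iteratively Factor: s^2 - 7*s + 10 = (s - 2)*(s - 5)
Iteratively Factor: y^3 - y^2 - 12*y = (y + 3)*(y^2 - 4*y) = (y - 4)*(y + 3)*(y)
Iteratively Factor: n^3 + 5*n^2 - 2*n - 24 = (n + 4)*(n^2 + n - 6) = (n + 3)*(n + 4)*(n - 2)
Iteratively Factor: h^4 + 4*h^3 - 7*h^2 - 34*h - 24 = (h + 4)*(h^3 - 7*h - 6) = (h + 1)*(h + 4)*(h^2 - h - 6) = (h - 3)*(h + 1)*(h + 4)*(h + 2)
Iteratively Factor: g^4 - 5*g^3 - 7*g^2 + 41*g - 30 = (g - 1)*(g^3 - 4*g^2 - 11*g + 30) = (g - 1)*(g + 3)*(g^2 - 7*g + 10) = (g - 5)*(g - 1)*(g + 3)*(g - 2)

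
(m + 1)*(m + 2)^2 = m^3 + 5*m^2 + 8*m + 4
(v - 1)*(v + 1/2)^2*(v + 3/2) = v^4 + 3*v^3/2 - 3*v^2/4 - 11*v/8 - 3/8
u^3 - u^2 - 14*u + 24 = (u - 3)*(u - 2)*(u + 4)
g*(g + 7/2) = g^2 + 7*g/2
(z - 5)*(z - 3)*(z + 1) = z^3 - 7*z^2 + 7*z + 15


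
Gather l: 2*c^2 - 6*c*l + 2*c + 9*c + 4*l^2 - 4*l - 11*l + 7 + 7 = 2*c^2 + 11*c + 4*l^2 + l*(-6*c - 15) + 14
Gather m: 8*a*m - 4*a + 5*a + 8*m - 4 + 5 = a + m*(8*a + 8) + 1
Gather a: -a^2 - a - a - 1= -a^2 - 2*a - 1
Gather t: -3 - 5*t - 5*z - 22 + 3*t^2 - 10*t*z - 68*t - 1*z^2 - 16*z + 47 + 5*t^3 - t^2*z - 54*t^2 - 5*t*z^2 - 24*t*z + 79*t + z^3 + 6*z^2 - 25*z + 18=5*t^3 + t^2*(-z - 51) + t*(-5*z^2 - 34*z + 6) + z^3 + 5*z^2 - 46*z + 40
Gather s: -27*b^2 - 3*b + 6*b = -27*b^2 + 3*b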